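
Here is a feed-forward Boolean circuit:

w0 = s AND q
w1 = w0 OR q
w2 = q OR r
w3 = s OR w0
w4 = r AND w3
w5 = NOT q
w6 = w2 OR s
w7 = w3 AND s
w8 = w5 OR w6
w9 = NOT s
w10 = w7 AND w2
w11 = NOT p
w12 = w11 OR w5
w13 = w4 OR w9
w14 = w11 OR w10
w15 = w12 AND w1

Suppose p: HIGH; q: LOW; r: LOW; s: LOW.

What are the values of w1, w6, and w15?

w0 = s AND q = LOW AND LOW = LOW
w1 = w0 OR q = LOW OR LOW = LOW
w2 = q OR r = LOW OR LOW = LOW
w5 = NOT q = NOT LOW = HIGH
w6 = w2 OR s = LOW OR LOW = LOW
w11 = NOT p = NOT HIGH = LOW
w12 = w11 OR w5 = LOW OR HIGH = HIGH
w15 = w12 AND w1 = HIGH AND LOW = LOW

w1 = LOW  w6 = LOW  w15 = LOW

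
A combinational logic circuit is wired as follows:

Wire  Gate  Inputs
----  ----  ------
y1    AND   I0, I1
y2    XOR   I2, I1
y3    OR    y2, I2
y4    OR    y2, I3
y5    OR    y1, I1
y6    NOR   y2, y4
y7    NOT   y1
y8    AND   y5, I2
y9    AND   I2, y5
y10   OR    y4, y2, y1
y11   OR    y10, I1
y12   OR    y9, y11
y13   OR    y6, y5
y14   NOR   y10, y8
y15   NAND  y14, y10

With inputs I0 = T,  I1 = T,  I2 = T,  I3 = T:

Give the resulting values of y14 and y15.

y14 = F, y15 = T

y1 = I0 AND I1 = T AND T = T
y2 = I2 XOR I1 = T XOR T = F
y4 = y2 OR I3 = F OR T = T
y5 = y1 OR I1 = T OR T = T
y8 = y5 AND I2 = T AND T = T
y10 = y4 OR y2 OR y1 = T OR F OR T = T
y14 = y10 NOR y8 = T NOR T = F
y15 = y14 NAND y10 = F NAND T = T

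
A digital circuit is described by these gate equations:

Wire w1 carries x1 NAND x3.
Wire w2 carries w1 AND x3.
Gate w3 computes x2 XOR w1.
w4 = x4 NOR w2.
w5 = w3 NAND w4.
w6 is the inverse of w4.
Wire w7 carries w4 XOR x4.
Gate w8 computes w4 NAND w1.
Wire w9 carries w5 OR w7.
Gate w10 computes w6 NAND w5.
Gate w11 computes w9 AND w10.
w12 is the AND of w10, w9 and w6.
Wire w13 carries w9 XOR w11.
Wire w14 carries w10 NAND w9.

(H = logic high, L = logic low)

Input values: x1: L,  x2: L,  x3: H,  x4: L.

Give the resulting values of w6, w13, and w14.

w1 = x1 NAND x3 = L NAND H = H
w2 = w1 AND x3 = H AND H = H
w3 = x2 XOR w1 = L XOR H = H
w4 = x4 NOR w2 = L NOR H = L
w5 = w3 NAND w4 = H NAND L = H
w6 = NOT w4 = NOT L = H
w7 = w4 XOR x4 = L XOR L = L
w9 = w5 OR w7 = H OR L = H
w10 = w6 NAND w5 = H NAND H = L
w11 = w9 AND w10 = H AND L = L
w13 = w9 XOR w11 = H XOR L = H
w14 = w10 NAND w9 = L NAND H = H

w6 = H, w13 = H, w14 = H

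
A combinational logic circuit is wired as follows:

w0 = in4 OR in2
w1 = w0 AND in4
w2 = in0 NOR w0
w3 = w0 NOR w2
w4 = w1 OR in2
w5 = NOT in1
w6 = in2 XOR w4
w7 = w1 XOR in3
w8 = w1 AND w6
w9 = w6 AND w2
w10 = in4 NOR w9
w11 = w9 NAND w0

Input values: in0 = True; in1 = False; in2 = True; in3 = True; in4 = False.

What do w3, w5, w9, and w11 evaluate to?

w3 = False  w5 = True  w9 = False  w11 = True

w0 = in4 OR in2 = False OR True = True
w1 = w0 AND in4 = True AND False = False
w2 = in0 NOR w0 = True NOR True = False
w3 = w0 NOR w2 = True NOR False = False
w4 = w1 OR in2 = False OR True = True
w5 = NOT in1 = NOT False = True
w6 = in2 XOR w4 = True XOR True = False
w9 = w6 AND w2 = False AND False = False
w11 = w9 NAND w0 = False NAND True = True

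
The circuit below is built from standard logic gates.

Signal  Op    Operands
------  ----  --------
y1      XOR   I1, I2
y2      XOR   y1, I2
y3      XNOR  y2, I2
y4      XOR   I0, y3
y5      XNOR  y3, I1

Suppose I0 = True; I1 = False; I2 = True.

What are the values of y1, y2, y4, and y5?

y1 = I1 XOR I2 = False XOR True = True
y2 = y1 XOR I2 = True XOR True = False
y3 = y2 XNOR I2 = False XNOR True = False
y4 = I0 XOR y3 = True XOR False = True
y5 = y3 XNOR I1 = False XNOR False = True

y1 = True, y2 = False, y4 = True, y5 = True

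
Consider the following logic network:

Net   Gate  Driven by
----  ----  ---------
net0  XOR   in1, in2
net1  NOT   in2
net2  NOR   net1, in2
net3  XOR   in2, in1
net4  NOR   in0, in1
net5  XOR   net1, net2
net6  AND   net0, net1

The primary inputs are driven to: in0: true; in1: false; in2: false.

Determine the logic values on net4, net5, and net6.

net4 = false, net5 = true, net6 = false

net0 = in1 XOR in2 = false XOR false = false
net1 = NOT in2 = NOT false = true
net2 = net1 NOR in2 = true NOR false = false
net4 = in0 NOR in1 = true NOR false = false
net5 = net1 XOR net2 = true XOR false = true
net6 = net0 AND net1 = false AND true = false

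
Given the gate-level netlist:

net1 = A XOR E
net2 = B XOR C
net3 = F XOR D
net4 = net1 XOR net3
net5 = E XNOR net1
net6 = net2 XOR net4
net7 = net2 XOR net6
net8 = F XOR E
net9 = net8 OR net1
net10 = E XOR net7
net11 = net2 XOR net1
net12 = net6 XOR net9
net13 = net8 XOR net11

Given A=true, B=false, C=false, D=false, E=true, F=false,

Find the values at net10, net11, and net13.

net10 = true; net11 = false; net13 = true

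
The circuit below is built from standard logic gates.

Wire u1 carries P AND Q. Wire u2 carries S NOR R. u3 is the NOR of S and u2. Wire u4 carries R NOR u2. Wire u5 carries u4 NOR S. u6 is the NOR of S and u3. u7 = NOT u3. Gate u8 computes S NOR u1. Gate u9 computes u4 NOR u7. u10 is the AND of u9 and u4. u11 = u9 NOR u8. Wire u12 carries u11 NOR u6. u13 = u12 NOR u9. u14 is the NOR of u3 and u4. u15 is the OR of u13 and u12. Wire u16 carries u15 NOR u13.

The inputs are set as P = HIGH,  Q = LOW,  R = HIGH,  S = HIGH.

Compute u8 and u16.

u8 = LOW  u16 = LOW

u1 = P AND Q = HIGH AND LOW = LOW
u2 = S NOR R = HIGH NOR HIGH = LOW
u3 = S NOR u2 = HIGH NOR LOW = LOW
u4 = R NOR u2 = HIGH NOR LOW = LOW
u6 = S NOR u3 = HIGH NOR LOW = LOW
u7 = NOT u3 = NOT LOW = HIGH
u8 = S NOR u1 = HIGH NOR LOW = LOW
u9 = u4 NOR u7 = LOW NOR HIGH = LOW
u11 = u9 NOR u8 = LOW NOR LOW = HIGH
u12 = u11 NOR u6 = HIGH NOR LOW = LOW
u13 = u12 NOR u9 = LOW NOR LOW = HIGH
u15 = u13 OR u12 = HIGH OR LOW = HIGH
u16 = u15 NOR u13 = HIGH NOR HIGH = LOW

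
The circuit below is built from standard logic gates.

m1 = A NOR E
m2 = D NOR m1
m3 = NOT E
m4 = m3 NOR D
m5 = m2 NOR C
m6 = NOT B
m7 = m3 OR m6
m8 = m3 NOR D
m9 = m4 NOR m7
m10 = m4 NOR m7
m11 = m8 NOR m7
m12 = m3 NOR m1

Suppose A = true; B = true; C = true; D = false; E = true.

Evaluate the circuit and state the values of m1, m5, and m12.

m1 = A NOR E = true NOR true = false
m2 = D NOR m1 = false NOR false = true
m3 = NOT E = NOT true = false
m5 = m2 NOR C = true NOR true = false
m12 = m3 NOR m1 = false NOR false = true

m1 = false  m5 = false  m12 = true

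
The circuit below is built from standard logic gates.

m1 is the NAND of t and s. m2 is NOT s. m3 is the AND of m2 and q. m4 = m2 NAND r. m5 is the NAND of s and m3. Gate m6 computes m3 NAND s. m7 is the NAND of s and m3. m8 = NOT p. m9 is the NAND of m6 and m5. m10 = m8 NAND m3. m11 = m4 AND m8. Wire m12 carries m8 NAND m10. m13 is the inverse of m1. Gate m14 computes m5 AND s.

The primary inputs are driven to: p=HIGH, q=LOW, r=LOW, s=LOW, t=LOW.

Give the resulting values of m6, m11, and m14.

m2 = NOT s = NOT LOW = HIGH
m3 = m2 AND q = HIGH AND LOW = LOW
m4 = m2 NAND r = HIGH NAND LOW = HIGH
m5 = s NAND m3 = LOW NAND LOW = HIGH
m6 = m3 NAND s = LOW NAND LOW = HIGH
m8 = NOT p = NOT HIGH = LOW
m11 = m4 AND m8 = HIGH AND LOW = LOW
m14 = m5 AND s = HIGH AND LOW = LOW

m6 = HIGH  m11 = LOW  m14 = LOW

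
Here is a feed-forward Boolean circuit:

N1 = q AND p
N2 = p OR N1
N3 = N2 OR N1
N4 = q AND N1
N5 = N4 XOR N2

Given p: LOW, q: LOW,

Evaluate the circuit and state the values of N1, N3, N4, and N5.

N1 = q AND p = LOW AND LOW = LOW
N2 = p OR N1 = LOW OR LOW = LOW
N3 = N2 OR N1 = LOW OR LOW = LOW
N4 = q AND N1 = LOW AND LOW = LOW
N5 = N4 XOR N2 = LOW XOR LOW = LOW

N1 = LOW, N3 = LOW, N4 = LOW, N5 = LOW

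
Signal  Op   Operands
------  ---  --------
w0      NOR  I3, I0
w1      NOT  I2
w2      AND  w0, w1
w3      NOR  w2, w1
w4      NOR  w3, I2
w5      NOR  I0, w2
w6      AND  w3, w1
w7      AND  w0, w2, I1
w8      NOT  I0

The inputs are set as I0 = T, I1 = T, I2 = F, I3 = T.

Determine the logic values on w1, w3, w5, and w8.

w1 = T; w3 = F; w5 = F; w8 = F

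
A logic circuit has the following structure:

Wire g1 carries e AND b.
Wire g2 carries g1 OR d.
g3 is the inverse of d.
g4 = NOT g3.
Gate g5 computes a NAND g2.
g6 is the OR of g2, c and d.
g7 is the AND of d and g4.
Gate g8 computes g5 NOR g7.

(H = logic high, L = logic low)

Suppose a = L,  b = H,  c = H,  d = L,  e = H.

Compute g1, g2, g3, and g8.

g1 = H, g2 = H, g3 = H, g8 = L

g1 = e AND b = H AND H = H
g2 = g1 OR d = H OR L = H
g3 = NOT d = NOT L = H
g4 = NOT g3 = NOT H = L
g5 = a NAND g2 = L NAND H = H
g7 = d AND g4 = L AND L = L
g8 = g5 NOR g7 = H NOR L = L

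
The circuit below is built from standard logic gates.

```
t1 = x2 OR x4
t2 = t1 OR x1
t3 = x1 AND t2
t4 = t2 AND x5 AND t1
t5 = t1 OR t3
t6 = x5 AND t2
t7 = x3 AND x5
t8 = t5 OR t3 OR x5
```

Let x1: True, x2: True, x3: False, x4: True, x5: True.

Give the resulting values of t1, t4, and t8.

t1 = x2 OR x4 = True OR True = True
t2 = t1 OR x1 = True OR True = True
t3 = x1 AND t2 = True AND True = True
t4 = t2 AND x5 AND t1 = True AND True AND True = True
t5 = t1 OR t3 = True OR True = True
t8 = t5 OR t3 OR x5 = True OR True OR True = True

t1 = True, t4 = True, t8 = True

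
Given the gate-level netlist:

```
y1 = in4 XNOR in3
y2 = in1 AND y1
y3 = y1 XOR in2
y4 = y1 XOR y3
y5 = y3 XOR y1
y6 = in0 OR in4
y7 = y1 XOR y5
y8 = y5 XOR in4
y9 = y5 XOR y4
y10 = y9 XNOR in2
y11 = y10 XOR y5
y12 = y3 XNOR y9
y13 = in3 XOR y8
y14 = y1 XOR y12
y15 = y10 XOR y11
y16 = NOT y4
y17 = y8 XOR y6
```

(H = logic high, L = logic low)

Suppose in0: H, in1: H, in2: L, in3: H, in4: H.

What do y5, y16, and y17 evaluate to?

y5 = L, y16 = H, y17 = L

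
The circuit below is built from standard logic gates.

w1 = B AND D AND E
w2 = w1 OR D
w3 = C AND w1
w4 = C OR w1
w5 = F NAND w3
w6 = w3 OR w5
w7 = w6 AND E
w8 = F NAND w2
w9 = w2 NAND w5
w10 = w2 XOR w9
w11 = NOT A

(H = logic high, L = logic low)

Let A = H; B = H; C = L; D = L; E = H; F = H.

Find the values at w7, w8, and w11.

w1 = B AND D AND E = H AND L AND H = L
w2 = w1 OR D = L OR L = L
w3 = C AND w1 = L AND L = L
w5 = F NAND w3 = H NAND L = H
w6 = w3 OR w5 = L OR H = H
w7 = w6 AND E = H AND H = H
w8 = F NAND w2 = H NAND L = H
w11 = NOT A = NOT H = L

w7 = H, w8 = H, w11 = L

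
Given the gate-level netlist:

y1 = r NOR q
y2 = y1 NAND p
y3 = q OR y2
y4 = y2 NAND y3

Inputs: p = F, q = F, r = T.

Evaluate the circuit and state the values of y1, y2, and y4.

y1 = F, y2 = T, y4 = F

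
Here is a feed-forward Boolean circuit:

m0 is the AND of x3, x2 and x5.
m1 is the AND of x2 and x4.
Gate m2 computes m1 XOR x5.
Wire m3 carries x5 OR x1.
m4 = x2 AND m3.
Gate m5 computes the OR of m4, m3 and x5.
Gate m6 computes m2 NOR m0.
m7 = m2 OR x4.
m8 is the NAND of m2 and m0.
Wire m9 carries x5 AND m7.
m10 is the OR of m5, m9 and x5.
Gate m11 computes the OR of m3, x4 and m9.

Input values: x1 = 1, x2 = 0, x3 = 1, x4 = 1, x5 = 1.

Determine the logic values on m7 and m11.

m7 = 1, m11 = 1

m1 = x2 AND x4 = 0 AND 1 = 0
m2 = m1 XOR x5 = 0 XOR 1 = 1
m3 = x5 OR x1 = 1 OR 1 = 1
m7 = m2 OR x4 = 1 OR 1 = 1
m9 = x5 AND m7 = 1 AND 1 = 1
m11 = m3 OR x4 OR m9 = 1 OR 1 OR 1 = 1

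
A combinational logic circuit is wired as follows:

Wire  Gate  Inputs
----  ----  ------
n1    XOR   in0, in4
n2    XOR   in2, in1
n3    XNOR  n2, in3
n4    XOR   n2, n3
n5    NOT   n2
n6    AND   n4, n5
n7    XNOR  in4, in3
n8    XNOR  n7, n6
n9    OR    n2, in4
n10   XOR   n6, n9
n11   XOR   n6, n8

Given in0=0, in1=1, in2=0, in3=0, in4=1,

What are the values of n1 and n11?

n1 = 1  n11 = 1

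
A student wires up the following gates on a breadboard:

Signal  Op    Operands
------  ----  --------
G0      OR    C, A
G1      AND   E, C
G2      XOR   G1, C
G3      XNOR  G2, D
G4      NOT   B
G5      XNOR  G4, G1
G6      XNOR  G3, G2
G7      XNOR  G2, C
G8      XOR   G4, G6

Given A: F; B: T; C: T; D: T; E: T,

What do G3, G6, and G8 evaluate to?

G1 = E AND C = T AND T = T
G2 = G1 XOR C = T XOR T = F
G3 = G2 XNOR D = F XNOR T = F
G4 = NOT B = NOT T = F
G6 = G3 XNOR G2 = F XNOR F = T
G8 = G4 XOR G6 = F XOR T = T

G3 = F  G6 = T  G8 = T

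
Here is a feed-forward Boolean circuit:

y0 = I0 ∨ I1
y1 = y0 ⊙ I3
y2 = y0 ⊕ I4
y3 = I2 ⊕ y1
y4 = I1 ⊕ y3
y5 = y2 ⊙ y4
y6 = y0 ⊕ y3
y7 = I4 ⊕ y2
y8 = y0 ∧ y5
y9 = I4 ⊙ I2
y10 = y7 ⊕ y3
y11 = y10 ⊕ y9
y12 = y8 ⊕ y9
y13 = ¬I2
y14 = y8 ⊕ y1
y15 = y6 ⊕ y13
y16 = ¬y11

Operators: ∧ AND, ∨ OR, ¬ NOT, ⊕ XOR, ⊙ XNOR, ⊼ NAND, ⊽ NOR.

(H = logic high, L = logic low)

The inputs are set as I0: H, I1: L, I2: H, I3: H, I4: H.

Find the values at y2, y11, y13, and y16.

y0 = I0 OR I1 = H OR L = H
y1 = y0 XNOR I3 = H XNOR H = H
y2 = y0 XOR I4 = H XOR H = L
y3 = I2 XOR y1 = H XOR H = L
y7 = I4 XOR y2 = H XOR L = H
y9 = I4 XNOR I2 = H XNOR H = H
y10 = y7 XOR y3 = H XOR L = H
y11 = y10 XOR y9 = H XOR H = L
y13 = NOT I2 = NOT H = L
y16 = NOT y11 = NOT L = H

y2 = L, y11 = L, y13 = L, y16 = H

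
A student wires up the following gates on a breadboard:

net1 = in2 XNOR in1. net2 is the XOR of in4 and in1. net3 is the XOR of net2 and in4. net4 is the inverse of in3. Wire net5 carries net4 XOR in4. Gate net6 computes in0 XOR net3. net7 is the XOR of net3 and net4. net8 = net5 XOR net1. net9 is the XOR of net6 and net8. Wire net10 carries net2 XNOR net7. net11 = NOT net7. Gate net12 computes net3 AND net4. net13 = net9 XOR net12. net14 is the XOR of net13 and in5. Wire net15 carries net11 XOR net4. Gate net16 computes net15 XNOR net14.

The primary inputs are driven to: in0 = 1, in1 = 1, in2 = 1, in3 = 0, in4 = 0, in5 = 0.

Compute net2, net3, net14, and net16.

net2 = 1  net3 = 1  net14 = 1  net16 = 0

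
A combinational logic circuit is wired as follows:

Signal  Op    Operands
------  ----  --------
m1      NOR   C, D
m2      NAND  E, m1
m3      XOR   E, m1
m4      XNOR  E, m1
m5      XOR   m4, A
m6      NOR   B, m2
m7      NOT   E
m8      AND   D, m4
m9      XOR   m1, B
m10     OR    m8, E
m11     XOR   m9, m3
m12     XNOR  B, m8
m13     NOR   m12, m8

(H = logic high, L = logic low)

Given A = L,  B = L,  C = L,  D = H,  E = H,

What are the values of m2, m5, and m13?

m2 = H, m5 = L, m13 = L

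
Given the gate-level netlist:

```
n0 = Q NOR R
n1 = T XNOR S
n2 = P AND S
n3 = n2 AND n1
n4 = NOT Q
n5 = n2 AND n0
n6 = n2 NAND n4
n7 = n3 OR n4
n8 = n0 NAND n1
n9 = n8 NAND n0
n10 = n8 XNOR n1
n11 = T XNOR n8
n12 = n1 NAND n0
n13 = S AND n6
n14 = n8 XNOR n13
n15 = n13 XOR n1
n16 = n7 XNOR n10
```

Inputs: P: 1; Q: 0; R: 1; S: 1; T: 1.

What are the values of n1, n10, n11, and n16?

n0 = Q NOR R = 0 NOR 1 = 0
n1 = T XNOR S = 1 XNOR 1 = 1
n2 = P AND S = 1 AND 1 = 1
n3 = n2 AND n1 = 1 AND 1 = 1
n4 = NOT Q = NOT 0 = 1
n7 = n3 OR n4 = 1 OR 1 = 1
n8 = n0 NAND n1 = 0 NAND 1 = 1
n10 = n8 XNOR n1 = 1 XNOR 1 = 1
n11 = T XNOR n8 = 1 XNOR 1 = 1
n16 = n7 XNOR n10 = 1 XNOR 1 = 1

n1 = 1; n10 = 1; n11 = 1; n16 = 1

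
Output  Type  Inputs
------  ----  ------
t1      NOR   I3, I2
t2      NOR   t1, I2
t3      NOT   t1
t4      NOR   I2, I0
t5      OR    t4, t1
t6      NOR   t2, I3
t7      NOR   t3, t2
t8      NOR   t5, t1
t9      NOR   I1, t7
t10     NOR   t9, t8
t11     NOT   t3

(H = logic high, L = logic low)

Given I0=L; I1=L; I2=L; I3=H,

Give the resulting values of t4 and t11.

t4 = H, t11 = L

t1 = I3 NOR I2 = H NOR L = L
t3 = NOT t1 = NOT L = H
t4 = I2 NOR I0 = L NOR L = H
t11 = NOT t3 = NOT H = L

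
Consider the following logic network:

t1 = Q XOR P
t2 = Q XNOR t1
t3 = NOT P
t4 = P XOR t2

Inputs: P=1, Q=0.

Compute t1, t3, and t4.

t1 = 1; t3 = 0; t4 = 1

t1 = Q XOR P = 0 XOR 1 = 1
t2 = Q XNOR t1 = 0 XNOR 1 = 0
t3 = NOT P = NOT 1 = 0
t4 = P XOR t2 = 1 XOR 0 = 1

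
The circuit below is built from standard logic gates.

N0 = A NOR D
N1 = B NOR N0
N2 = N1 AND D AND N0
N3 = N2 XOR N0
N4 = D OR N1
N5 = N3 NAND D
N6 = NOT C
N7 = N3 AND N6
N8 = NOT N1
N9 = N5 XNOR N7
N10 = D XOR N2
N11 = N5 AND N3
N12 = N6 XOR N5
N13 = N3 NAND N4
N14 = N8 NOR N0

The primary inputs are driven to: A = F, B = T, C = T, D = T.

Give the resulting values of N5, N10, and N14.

N5 = T  N10 = T  N14 = F

N0 = A NOR D = F NOR T = F
N1 = B NOR N0 = T NOR F = F
N2 = N1 AND D AND N0 = F AND T AND F = F
N3 = N2 XOR N0 = F XOR F = F
N5 = N3 NAND D = F NAND T = T
N8 = NOT N1 = NOT F = T
N10 = D XOR N2 = T XOR F = T
N14 = N8 NOR N0 = T NOR F = F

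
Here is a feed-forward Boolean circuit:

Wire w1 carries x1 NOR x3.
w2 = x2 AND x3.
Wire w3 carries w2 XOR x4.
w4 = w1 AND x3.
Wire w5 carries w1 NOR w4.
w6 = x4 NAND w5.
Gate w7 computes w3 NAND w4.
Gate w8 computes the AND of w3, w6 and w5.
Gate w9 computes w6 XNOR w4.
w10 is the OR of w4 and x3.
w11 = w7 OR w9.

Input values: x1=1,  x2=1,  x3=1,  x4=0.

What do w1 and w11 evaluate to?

w1 = 0, w11 = 1

w1 = x1 NOR x3 = 1 NOR 1 = 0
w2 = x2 AND x3 = 1 AND 1 = 1
w3 = w2 XOR x4 = 1 XOR 0 = 1
w4 = w1 AND x3 = 0 AND 1 = 0
w5 = w1 NOR w4 = 0 NOR 0 = 1
w6 = x4 NAND w5 = 0 NAND 1 = 1
w7 = w3 NAND w4 = 1 NAND 0 = 1
w9 = w6 XNOR w4 = 1 XNOR 0 = 0
w11 = w7 OR w9 = 1 OR 0 = 1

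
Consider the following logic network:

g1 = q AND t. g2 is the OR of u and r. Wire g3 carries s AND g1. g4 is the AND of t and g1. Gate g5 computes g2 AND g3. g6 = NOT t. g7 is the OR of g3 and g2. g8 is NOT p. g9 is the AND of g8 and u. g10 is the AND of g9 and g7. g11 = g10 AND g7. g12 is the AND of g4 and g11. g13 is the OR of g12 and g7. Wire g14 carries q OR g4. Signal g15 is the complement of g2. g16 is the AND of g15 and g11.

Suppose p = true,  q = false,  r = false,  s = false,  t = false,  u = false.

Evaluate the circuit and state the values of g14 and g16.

g1 = q AND t = false AND false = false
g2 = u OR r = false OR false = false
g3 = s AND g1 = false AND false = false
g4 = t AND g1 = false AND false = false
g7 = g3 OR g2 = false OR false = false
g8 = NOT p = NOT true = false
g9 = g8 AND u = false AND false = false
g10 = g9 AND g7 = false AND false = false
g11 = g10 AND g7 = false AND false = false
g14 = q OR g4 = false OR false = false
g15 = NOT g2 = NOT false = true
g16 = g15 AND g11 = true AND false = false

g14 = false, g16 = false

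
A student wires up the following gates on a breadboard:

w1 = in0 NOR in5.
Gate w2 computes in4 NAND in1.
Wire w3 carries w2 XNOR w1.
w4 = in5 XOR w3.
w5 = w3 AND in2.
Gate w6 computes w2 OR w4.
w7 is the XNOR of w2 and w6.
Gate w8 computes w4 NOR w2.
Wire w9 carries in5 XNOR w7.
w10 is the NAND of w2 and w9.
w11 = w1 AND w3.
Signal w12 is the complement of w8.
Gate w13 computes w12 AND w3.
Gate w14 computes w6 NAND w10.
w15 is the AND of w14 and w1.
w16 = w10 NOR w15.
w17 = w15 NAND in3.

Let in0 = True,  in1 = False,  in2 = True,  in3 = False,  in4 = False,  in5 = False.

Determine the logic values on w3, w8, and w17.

w3 = False  w8 = False  w17 = True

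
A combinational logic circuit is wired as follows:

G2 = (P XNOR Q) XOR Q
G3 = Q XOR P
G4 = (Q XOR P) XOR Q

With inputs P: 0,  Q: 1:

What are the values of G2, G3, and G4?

G2 = 1, G3 = 1, G4 = 0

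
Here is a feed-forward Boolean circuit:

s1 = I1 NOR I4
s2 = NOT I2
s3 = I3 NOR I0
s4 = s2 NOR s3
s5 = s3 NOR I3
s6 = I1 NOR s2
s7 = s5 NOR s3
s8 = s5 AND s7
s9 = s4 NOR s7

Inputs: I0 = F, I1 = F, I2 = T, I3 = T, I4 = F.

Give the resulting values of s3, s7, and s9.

s2 = NOT I2 = NOT T = F
s3 = I3 NOR I0 = T NOR F = F
s4 = s2 NOR s3 = F NOR F = T
s5 = s3 NOR I3 = F NOR T = F
s7 = s5 NOR s3 = F NOR F = T
s9 = s4 NOR s7 = T NOR T = F

s3 = F; s7 = T; s9 = F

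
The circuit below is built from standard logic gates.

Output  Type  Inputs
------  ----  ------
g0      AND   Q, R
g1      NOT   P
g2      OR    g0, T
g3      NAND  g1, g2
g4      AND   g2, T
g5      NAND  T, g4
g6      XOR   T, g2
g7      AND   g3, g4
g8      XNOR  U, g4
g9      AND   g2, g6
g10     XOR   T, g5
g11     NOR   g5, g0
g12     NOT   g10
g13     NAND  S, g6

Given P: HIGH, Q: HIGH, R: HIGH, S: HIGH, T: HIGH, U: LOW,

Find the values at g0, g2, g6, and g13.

g0 = Q AND R = HIGH AND HIGH = HIGH
g2 = g0 OR T = HIGH OR HIGH = HIGH
g6 = T XOR g2 = HIGH XOR HIGH = LOW
g13 = S NAND g6 = HIGH NAND LOW = HIGH

g0 = HIGH  g2 = HIGH  g6 = LOW  g13 = HIGH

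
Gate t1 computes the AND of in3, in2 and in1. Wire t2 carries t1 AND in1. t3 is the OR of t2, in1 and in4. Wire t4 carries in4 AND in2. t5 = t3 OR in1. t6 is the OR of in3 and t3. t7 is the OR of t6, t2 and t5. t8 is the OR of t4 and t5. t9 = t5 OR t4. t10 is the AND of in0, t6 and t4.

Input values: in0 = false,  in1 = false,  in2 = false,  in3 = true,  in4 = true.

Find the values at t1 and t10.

t1 = in3 AND in2 AND in1 = true AND false AND false = false
t2 = t1 AND in1 = false AND false = false
t3 = t2 OR in1 OR in4 = false OR false OR true = true
t4 = in4 AND in2 = true AND false = false
t6 = in3 OR t3 = true OR true = true
t10 = in0 AND t6 AND t4 = false AND true AND false = false

t1 = false  t10 = false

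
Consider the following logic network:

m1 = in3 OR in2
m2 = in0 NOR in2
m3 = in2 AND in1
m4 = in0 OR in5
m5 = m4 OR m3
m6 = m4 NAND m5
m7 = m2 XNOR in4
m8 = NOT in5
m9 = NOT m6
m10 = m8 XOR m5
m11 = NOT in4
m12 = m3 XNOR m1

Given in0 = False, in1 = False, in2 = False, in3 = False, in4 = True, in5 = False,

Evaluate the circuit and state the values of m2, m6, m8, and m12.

m2 = True; m6 = True; m8 = True; m12 = True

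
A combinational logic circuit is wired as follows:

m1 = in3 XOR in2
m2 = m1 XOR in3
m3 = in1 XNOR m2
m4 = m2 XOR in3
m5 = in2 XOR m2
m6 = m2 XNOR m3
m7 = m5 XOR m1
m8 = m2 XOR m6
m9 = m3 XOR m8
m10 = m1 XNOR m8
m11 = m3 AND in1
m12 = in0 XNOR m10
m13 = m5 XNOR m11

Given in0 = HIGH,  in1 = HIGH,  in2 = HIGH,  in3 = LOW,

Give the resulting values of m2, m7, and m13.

m2 = HIGH, m7 = HIGH, m13 = LOW

m1 = in3 XOR in2 = LOW XOR HIGH = HIGH
m2 = m1 XOR in3 = HIGH XOR LOW = HIGH
m3 = in1 XNOR m2 = HIGH XNOR HIGH = HIGH
m5 = in2 XOR m2 = HIGH XOR HIGH = LOW
m7 = m5 XOR m1 = LOW XOR HIGH = HIGH
m11 = m3 AND in1 = HIGH AND HIGH = HIGH
m13 = m5 XNOR m11 = LOW XNOR HIGH = LOW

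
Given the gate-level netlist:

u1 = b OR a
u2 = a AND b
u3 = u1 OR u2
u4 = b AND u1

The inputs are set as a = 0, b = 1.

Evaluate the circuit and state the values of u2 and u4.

u1 = b OR a = 1 OR 0 = 1
u2 = a AND b = 0 AND 1 = 0
u4 = b AND u1 = 1 AND 1 = 1

u2 = 0; u4 = 1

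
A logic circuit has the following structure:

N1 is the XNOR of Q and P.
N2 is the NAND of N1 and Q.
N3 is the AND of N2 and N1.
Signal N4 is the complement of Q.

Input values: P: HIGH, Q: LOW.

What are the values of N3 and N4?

N3 = LOW, N4 = HIGH

N1 = Q XNOR P = LOW XNOR HIGH = LOW
N2 = N1 NAND Q = LOW NAND LOW = HIGH
N3 = N2 AND N1 = HIGH AND LOW = LOW
N4 = NOT Q = NOT LOW = HIGH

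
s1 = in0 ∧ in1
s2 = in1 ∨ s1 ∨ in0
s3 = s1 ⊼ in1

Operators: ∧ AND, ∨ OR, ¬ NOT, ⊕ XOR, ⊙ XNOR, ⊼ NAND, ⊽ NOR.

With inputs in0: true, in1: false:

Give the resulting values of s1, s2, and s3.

s1 = false  s2 = true  s3 = true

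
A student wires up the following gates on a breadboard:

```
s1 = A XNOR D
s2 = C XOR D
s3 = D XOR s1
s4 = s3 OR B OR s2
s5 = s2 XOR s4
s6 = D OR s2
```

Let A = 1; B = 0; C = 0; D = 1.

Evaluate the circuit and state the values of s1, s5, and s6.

s1 = A XNOR D = 1 XNOR 1 = 1
s2 = C XOR D = 0 XOR 1 = 1
s3 = D XOR s1 = 1 XOR 1 = 0
s4 = s3 OR B OR s2 = 0 OR 0 OR 1 = 1
s5 = s2 XOR s4 = 1 XOR 1 = 0
s6 = D OR s2 = 1 OR 1 = 1

s1 = 1  s5 = 0  s6 = 1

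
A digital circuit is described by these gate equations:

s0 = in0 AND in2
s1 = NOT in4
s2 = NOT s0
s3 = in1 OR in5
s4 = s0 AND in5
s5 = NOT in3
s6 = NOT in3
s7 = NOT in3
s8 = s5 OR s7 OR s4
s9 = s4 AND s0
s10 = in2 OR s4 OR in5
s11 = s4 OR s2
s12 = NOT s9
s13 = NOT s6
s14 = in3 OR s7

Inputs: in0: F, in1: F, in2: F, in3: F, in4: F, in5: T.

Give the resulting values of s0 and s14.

s0 = F; s14 = T

s0 = in0 AND in2 = F AND F = F
s7 = NOT in3 = NOT F = T
s14 = in3 OR s7 = F OR T = T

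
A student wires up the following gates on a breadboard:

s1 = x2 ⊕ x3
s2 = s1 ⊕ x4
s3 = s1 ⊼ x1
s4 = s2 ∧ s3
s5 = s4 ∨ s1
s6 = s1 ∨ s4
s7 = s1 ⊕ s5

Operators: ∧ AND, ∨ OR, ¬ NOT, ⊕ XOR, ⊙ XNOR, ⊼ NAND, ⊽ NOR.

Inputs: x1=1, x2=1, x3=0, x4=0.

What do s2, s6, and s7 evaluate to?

s2 = 1; s6 = 1; s7 = 0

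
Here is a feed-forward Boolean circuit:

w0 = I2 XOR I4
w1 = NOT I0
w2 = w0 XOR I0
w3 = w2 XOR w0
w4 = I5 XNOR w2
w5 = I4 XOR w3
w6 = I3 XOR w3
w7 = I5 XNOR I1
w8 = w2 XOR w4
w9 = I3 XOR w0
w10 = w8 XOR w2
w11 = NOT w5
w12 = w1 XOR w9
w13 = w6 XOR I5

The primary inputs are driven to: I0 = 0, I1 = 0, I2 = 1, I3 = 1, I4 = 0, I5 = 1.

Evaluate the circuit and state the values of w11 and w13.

w11 = 1, w13 = 0

w0 = I2 XOR I4 = 1 XOR 0 = 1
w2 = w0 XOR I0 = 1 XOR 0 = 1
w3 = w2 XOR w0 = 1 XOR 1 = 0
w5 = I4 XOR w3 = 0 XOR 0 = 0
w6 = I3 XOR w3 = 1 XOR 0 = 1
w11 = NOT w5 = NOT 0 = 1
w13 = w6 XOR I5 = 1 XOR 1 = 0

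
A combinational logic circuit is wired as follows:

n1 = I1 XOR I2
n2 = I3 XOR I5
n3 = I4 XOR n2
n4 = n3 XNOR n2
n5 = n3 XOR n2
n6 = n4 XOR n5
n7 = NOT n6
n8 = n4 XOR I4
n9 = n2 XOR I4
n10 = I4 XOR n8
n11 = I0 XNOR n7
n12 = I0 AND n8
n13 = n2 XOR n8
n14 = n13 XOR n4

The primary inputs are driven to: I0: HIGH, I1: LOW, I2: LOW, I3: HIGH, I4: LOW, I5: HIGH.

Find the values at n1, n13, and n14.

n1 = I1 XOR I2 = LOW XOR LOW = LOW
n2 = I3 XOR I5 = HIGH XOR HIGH = LOW
n3 = I4 XOR n2 = LOW XOR LOW = LOW
n4 = n3 XNOR n2 = LOW XNOR LOW = HIGH
n8 = n4 XOR I4 = HIGH XOR LOW = HIGH
n13 = n2 XOR n8 = LOW XOR HIGH = HIGH
n14 = n13 XOR n4 = HIGH XOR HIGH = LOW

n1 = LOW, n13 = HIGH, n14 = LOW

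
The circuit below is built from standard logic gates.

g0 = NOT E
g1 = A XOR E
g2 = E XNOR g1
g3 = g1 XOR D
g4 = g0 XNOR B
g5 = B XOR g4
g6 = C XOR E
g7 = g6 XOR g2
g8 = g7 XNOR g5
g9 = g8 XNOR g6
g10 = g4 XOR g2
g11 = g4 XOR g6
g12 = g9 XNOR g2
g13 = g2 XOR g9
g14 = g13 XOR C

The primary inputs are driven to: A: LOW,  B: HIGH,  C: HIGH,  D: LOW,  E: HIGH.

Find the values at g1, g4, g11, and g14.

g0 = NOT E = NOT HIGH = LOW
g1 = A XOR E = LOW XOR HIGH = HIGH
g2 = E XNOR g1 = HIGH XNOR HIGH = HIGH
g4 = g0 XNOR B = LOW XNOR HIGH = LOW
g5 = B XOR g4 = HIGH XOR LOW = HIGH
g6 = C XOR E = HIGH XOR HIGH = LOW
g7 = g6 XOR g2 = LOW XOR HIGH = HIGH
g8 = g7 XNOR g5 = HIGH XNOR HIGH = HIGH
g9 = g8 XNOR g6 = HIGH XNOR LOW = LOW
g11 = g4 XOR g6 = LOW XOR LOW = LOW
g13 = g2 XOR g9 = HIGH XOR LOW = HIGH
g14 = g13 XOR C = HIGH XOR HIGH = LOW

g1 = HIGH; g4 = LOW; g11 = LOW; g14 = LOW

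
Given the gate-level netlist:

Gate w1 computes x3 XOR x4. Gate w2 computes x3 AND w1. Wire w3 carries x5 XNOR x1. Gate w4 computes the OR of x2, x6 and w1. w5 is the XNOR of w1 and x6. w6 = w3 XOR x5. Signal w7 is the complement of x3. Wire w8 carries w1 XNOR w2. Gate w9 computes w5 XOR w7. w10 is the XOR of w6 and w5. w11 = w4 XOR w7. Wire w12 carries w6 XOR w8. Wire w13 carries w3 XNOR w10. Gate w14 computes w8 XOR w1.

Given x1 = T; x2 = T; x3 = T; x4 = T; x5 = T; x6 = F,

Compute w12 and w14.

w1 = x3 XOR x4 = T XOR T = F
w2 = x3 AND w1 = T AND F = F
w3 = x5 XNOR x1 = T XNOR T = T
w6 = w3 XOR x5 = T XOR T = F
w8 = w1 XNOR w2 = F XNOR F = T
w12 = w6 XOR w8 = F XOR T = T
w14 = w8 XOR w1 = T XOR F = T

w12 = T; w14 = T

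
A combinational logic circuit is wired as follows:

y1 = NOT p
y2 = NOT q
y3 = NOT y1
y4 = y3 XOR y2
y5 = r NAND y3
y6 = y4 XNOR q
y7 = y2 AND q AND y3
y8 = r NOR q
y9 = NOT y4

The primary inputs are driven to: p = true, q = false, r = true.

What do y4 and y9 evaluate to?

y4 = false; y9 = true

y1 = NOT p = NOT true = false
y2 = NOT q = NOT false = true
y3 = NOT y1 = NOT false = true
y4 = y3 XOR y2 = true XOR true = false
y9 = NOT y4 = NOT false = true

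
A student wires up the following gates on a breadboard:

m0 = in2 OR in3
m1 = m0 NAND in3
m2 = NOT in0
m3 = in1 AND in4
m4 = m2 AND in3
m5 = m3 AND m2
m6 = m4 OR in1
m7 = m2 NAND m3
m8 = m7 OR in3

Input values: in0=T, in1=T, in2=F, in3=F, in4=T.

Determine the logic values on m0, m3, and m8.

m0 = F, m3 = T, m8 = T

m0 = in2 OR in3 = F OR F = F
m2 = NOT in0 = NOT T = F
m3 = in1 AND in4 = T AND T = T
m7 = m2 NAND m3 = F NAND T = T
m8 = m7 OR in3 = T OR F = T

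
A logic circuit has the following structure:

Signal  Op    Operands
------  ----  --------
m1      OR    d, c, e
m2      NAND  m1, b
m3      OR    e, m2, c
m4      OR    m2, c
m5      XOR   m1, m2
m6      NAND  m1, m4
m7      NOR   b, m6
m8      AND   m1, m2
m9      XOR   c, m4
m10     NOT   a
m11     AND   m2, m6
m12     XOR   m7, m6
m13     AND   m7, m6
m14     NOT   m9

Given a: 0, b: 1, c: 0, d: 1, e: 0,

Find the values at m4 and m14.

m4 = 0  m14 = 1

m1 = d OR c OR e = 1 OR 0 OR 0 = 1
m2 = m1 NAND b = 1 NAND 1 = 0
m4 = m2 OR c = 0 OR 0 = 0
m9 = c XOR m4 = 0 XOR 0 = 0
m14 = NOT m9 = NOT 0 = 1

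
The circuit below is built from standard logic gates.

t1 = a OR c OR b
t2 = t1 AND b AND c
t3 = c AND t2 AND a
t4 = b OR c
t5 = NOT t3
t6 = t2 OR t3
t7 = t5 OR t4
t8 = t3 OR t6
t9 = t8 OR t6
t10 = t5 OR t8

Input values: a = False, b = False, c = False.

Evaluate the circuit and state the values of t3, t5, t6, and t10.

t1 = a OR c OR b = False OR False OR False = False
t2 = t1 AND b AND c = False AND False AND False = False
t3 = c AND t2 AND a = False AND False AND False = False
t5 = NOT t3 = NOT False = True
t6 = t2 OR t3 = False OR False = False
t8 = t3 OR t6 = False OR False = False
t10 = t5 OR t8 = True OR False = True

t3 = False  t5 = True  t6 = False  t10 = True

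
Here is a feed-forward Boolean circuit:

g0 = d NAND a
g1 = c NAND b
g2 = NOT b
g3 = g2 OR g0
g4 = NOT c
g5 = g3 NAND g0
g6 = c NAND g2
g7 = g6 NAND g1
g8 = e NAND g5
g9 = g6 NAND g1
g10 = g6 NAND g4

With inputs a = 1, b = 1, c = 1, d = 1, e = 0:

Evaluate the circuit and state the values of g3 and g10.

g0 = d NAND a = 1 NAND 1 = 0
g2 = NOT b = NOT 1 = 0
g3 = g2 OR g0 = 0 OR 0 = 0
g4 = NOT c = NOT 1 = 0
g6 = c NAND g2 = 1 NAND 0 = 1
g10 = g6 NAND g4 = 1 NAND 0 = 1

g3 = 0  g10 = 1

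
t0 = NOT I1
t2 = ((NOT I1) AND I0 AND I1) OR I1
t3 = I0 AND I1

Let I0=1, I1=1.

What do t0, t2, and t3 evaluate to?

t0 = 0; t2 = 1; t3 = 1

t0 = NOT 1 = 0
t2 = ((NOT 1) AND 1 AND 1) OR 1 = 1
t3 = 1 AND 1 = 1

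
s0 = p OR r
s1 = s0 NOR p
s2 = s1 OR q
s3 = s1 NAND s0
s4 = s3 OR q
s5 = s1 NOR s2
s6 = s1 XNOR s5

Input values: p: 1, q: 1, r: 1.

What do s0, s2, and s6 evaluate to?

s0 = 1  s2 = 1  s6 = 1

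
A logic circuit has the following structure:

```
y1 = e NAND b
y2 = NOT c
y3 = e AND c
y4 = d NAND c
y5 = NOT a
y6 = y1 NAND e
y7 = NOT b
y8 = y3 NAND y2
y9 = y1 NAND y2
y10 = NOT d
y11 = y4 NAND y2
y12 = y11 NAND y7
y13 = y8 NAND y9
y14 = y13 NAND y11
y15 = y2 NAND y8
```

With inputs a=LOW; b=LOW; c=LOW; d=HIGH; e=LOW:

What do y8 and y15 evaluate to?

y8 = HIGH  y15 = LOW

y2 = NOT c = NOT LOW = HIGH
y3 = e AND c = LOW AND LOW = LOW
y8 = y3 NAND y2 = LOW NAND HIGH = HIGH
y15 = y2 NAND y8 = HIGH NAND HIGH = LOW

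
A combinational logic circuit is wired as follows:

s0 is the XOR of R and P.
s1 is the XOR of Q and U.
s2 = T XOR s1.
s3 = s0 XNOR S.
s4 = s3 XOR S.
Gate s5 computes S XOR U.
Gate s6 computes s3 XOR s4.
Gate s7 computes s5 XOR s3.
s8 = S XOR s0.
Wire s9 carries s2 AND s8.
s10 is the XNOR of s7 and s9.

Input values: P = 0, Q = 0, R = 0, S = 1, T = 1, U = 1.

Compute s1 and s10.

s1 = 1, s10 = 1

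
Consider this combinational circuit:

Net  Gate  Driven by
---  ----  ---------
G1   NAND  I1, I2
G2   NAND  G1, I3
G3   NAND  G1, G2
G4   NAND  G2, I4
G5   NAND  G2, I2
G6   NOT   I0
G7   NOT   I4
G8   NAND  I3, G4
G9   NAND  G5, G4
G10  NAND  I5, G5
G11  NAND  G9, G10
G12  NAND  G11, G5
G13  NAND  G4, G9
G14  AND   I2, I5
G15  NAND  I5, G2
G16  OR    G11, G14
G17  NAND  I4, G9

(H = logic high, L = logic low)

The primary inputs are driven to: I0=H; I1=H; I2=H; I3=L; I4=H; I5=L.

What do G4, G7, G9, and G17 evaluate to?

G4 = L, G7 = L, G9 = H, G17 = L

G1 = I1 NAND I2 = H NAND H = L
G2 = G1 NAND I3 = L NAND L = H
G4 = G2 NAND I4 = H NAND H = L
G5 = G2 NAND I2 = H NAND H = L
G7 = NOT I4 = NOT H = L
G9 = G5 NAND G4 = L NAND L = H
G17 = I4 NAND G9 = H NAND H = L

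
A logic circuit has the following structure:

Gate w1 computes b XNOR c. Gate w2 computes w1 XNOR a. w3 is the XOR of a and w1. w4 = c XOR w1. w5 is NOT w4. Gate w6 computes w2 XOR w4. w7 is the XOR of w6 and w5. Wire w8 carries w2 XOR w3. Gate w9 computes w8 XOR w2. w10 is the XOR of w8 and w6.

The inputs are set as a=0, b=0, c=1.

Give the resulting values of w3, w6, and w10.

w3 = 0, w6 = 0, w10 = 1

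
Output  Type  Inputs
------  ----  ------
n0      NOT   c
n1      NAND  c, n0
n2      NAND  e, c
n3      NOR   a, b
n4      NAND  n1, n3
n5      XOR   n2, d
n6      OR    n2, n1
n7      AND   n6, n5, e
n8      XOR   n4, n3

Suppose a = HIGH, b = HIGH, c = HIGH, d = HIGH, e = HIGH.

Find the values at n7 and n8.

n7 = HIGH  n8 = HIGH

n0 = NOT c = NOT HIGH = LOW
n1 = c NAND n0 = HIGH NAND LOW = HIGH
n2 = e NAND c = HIGH NAND HIGH = LOW
n3 = a NOR b = HIGH NOR HIGH = LOW
n4 = n1 NAND n3 = HIGH NAND LOW = HIGH
n5 = n2 XOR d = LOW XOR HIGH = HIGH
n6 = n2 OR n1 = LOW OR HIGH = HIGH
n7 = n6 AND n5 AND e = HIGH AND HIGH AND HIGH = HIGH
n8 = n4 XOR n3 = HIGH XOR LOW = HIGH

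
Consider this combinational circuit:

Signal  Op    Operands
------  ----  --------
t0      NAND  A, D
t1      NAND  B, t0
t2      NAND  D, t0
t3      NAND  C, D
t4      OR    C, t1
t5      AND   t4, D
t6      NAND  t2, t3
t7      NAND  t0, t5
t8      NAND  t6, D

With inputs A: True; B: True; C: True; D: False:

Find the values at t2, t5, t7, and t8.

t2 = True, t5 = False, t7 = True, t8 = True

t0 = A NAND D = True NAND False = True
t1 = B NAND t0 = True NAND True = False
t2 = D NAND t0 = False NAND True = True
t3 = C NAND D = True NAND False = True
t4 = C OR t1 = True OR False = True
t5 = t4 AND D = True AND False = False
t6 = t2 NAND t3 = True NAND True = False
t7 = t0 NAND t5 = True NAND False = True
t8 = t6 NAND D = False NAND False = True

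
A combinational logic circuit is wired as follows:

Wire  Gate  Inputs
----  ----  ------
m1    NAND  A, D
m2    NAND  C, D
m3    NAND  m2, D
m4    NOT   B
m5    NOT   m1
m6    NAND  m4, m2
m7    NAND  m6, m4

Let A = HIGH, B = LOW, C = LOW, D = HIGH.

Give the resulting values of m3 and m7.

m2 = C NAND D = LOW NAND HIGH = HIGH
m3 = m2 NAND D = HIGH NAND HIGH = LOW
m4 = NOT B = NOT LOW = HIGH
m6 = m4 NAND m2 = HIGH NAND HIGH = LOW
m7 = m6 NAND m4 = LOW NAND HIGH = HIGH

m3 = LOW; m7 = HIGH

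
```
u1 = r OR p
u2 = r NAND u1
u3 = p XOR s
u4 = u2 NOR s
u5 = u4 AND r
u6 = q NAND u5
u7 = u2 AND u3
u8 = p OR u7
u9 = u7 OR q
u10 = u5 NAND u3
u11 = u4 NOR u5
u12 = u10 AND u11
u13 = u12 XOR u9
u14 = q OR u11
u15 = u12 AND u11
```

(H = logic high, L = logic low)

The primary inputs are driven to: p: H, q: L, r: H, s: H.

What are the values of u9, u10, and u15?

u1 = r OR p = H OR H = H
u2 = r NAND u1 = H NAND H = L
u3 = p XOR s = H XOR H = L
u4 = u2 NOR s = L NOR H = L
u5 = u4 AND r = L AND H = L
u7 = u2 AND u3 = L AND L = L
u9 = u7 OR q = L OR L = L
u10 = u5 NAND u3 = L NAND L = H
u11 = u4 NOR u5 = L NOR L = H
u12 = u10 AND u11 = H AND H = H
u15 = u12 AND u11 = H AND H = H

u9 = L  u10 = H  u15 = H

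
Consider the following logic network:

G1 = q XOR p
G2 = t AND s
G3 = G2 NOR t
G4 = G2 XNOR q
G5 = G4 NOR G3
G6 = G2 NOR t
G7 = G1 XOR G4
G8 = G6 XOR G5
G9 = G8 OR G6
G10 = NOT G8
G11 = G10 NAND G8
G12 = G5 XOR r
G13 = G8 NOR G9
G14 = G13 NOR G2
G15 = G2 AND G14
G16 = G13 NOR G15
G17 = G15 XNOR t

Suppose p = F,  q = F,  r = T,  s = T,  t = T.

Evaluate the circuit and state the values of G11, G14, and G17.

G11 = T, G14 = F, G17 = F

G2 = t AND s = T AND T = T
G3 = G2 NOR t = T NOR T = F
G4 = G2 XNOR q = T XNOR F = F
G5 = G4 NOR G3 = F NOR F = T
G6 = G2 NOR t = T NOR T = F
G8 = G6 XOR G5 = F XOR T = T
G9 = G8 OR G6 = T OR F = T
G10 = NOT G8 = NOT T = F
G11 = G10 NAND G8 = F NAND T = T
G13 = G8 NOR G9 = T NOR T = F
G14 = G13 NOR G2 = F NOR T = F
G15 = G2 AND G14 = T AND F = F
G17 = G15 XNOR t = F XNOR T = F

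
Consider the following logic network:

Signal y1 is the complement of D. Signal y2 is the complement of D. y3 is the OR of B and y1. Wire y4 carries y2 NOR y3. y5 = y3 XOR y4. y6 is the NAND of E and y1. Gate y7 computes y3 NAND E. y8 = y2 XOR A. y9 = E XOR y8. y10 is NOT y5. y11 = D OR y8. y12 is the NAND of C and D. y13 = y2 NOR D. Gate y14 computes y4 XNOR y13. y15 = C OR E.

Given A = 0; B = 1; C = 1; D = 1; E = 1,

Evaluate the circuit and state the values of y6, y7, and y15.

y6 = 1; y7 = 0; y15 = 1

y1 = NOT D = NOT 1 = 0
y3 = B OR y1 = 1 OR 0 = 1
y6 = E NAND y1 = 1 NAND 0 = 1
y7 = y3 NAND E = 1 NAND 1 = 0
y15 = C OR E = 1 OR 1 = 1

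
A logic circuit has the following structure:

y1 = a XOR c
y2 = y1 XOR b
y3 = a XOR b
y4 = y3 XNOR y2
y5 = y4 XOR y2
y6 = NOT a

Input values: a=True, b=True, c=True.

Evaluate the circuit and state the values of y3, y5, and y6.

y1 = a XOR c = True XOR True = False
y2 = y1 XOR b = False XOR True = True
y3 = a XOR b = True XOR True = False
y4 = y3 XNOR y2 = False XNOR True = False
y5 = y4 XOR y2 = False XOR True = True
y6 = NOT a = NOT True = False

y3 = False, y5 = True, y6 = False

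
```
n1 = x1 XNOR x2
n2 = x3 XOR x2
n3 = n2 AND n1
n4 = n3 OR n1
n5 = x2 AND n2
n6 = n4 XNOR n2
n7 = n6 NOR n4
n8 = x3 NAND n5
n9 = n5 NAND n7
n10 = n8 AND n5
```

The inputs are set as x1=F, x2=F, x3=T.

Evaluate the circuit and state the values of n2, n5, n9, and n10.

n1 = x1 XNOR x2 = F XNOR F = T
n2 = x3 XOR x2 = T XOR F = T
n3 = n2 AND n1 = T AND T = T
n4 = n3 OR n1 = T OR T = T
n5 = x2 AND n2 = F AND T = F
n6 = n4 XNOR n2 = T XNOR T = T
n7 = n6 NOR n4 = T NOR T = F
n8 = x3 NAND n5 = T NAND F = T
n9 = n5 NAND n7 = F NAND F = T
n10 = n8 AND n5 = T AND F = F

n2 = T, n5 = F, n9 = T, n10 = F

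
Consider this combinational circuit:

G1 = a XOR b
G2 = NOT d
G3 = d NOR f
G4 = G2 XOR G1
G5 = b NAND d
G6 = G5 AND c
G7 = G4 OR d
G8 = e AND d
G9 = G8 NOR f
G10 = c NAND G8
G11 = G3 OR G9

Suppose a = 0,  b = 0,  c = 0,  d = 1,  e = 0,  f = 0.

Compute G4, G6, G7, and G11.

G4 = 0, G6 = 0, G7 = 1, G11 = 1

G1 = a XOR b = 0 XOR 0 = 0
G2 = NOT d = NOT 1 = 0
G3 = d NOR f = 1 NOR 0 = 0
G4 = G2 XOR G1 = 0 XOR 0 = 0
G5 = b NAND d = 0 NAND 1 = 1
G6 = G5 AND c = 1 AND 0 = 0
G7 = G4 OR d = 0 OR 1 = 1
G8 = e AND d = 0 AND 1 = 0
G9 = G8 NOR f = 0 NOR 0 = 1
G11 = G3 OR G9 = 0 OR 1 = 1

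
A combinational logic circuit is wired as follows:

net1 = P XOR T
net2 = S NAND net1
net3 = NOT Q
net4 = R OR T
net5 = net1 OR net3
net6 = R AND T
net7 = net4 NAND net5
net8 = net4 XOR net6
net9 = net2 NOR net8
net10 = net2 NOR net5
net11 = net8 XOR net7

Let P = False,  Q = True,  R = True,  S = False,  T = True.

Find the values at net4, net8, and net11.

net4 = True  net8 = False  net11 = False

net1 = P XOR T = False XOR True = True
net3 = NOT Q = NOT True = False
net4 = R OR T = True OR True = True
net5 = net1 OR net3 = True OR False = True
net6 = R AND T = True AND True = True
net7 = net4 NAND net5 = True NAND True = False
net8 = net4 XOR net6 = True XOR True = False
net11 = net8 XOR net7 = False XOR False = False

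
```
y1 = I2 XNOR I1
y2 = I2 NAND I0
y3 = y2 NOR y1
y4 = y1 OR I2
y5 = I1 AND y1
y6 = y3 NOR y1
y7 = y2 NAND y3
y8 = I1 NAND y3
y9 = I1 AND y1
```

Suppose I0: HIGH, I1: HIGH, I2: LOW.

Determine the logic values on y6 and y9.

y6 = HIGH; y9 = LOW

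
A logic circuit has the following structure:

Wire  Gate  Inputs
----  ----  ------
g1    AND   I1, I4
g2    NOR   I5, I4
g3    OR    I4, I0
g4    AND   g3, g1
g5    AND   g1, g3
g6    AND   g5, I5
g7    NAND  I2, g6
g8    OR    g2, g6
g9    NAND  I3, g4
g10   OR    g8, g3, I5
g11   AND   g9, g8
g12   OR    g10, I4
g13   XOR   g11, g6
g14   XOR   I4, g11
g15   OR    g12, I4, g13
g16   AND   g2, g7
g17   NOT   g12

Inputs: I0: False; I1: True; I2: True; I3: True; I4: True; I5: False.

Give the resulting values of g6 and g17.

g6 = False  g17 = False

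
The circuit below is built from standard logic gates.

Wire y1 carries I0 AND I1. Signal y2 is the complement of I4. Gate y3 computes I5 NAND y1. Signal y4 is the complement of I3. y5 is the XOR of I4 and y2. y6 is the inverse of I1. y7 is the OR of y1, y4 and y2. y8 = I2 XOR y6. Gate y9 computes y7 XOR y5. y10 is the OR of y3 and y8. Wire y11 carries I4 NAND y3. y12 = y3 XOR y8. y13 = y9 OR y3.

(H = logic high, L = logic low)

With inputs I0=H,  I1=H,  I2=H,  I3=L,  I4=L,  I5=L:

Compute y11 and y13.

y11 = H, y13 = H

y1 = I0 AND I1 = H AND H = H
y2 = NOT I4 = NOT L = H
y3 = I5 NAND y1 = L NAND H = H
y4 = NOT I3 = NOT L = H
y5 = I4 XOR y2 = L XOR H = H
y7 = y1 OR y4 OR y2 = H OR H OR H = H
y9 = y7 XOR y5 = H XOR H = L
y11 = I4 NAND y3 = L NAND H = H
y13 = y9 OR y3 = L OR H = H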